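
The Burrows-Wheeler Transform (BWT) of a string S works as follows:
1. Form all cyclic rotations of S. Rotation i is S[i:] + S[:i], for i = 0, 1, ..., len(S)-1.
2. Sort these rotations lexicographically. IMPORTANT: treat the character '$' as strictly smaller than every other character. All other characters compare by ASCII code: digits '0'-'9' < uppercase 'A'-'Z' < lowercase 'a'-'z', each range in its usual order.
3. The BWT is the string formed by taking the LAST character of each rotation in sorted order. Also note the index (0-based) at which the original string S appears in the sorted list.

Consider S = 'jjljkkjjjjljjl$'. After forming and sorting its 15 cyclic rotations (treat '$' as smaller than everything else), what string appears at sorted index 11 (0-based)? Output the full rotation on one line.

Answer: kkjjjjljjl$jjlj

Derivation:
All 15 rotations (rotation i = S[i:]+S[:i]):
  rot[0] = jjljkkjjjjljjl$
  rot[1] = jljkkjjjjljjl$j
  rot[2] = ljkkjjjjljjl$jj
  rot[3] = jkkjjjjljjl$jjl
  rot[4] = kkjjjjljjl$jjlj
  rot[5] = kjjjjljjl$jjljk
  rot[6] = jjjjljjl$jjljkk
  rot[7] = jjjljjl$jjljkkj
  rot[8] = jjljjl$jjljkkjj
  rot[9] = jljjl$jjljkkjjj
  rot[10] = ljjl$jjljkkjjjj
  rot[11] = jjl$jjljkkjjjjl
  rot[12] = jl$jjljkkjjjjlj
  rot[13] = l$jjljkkjjjjljj
  rot[14] = $jjljkkjjjjljjl
Sorted (with $ < everything):
  sorted[0] = $jjljkkjjjjljjl
  sorted[1] = jjjjljjl$jjljkk
  sorted[2] = jjjljjl$jjljkkj
  sorted[3] = jjl$jjljkkjjjjl
  sorted[4] = jjljjl$jjljkkjj
  sorted[5] = jjljkkjjjjljjl$
  sorted[6] = jkkjjjjljjl$jjl
  sorted[7] = jl$jjljkkjjjjlj
  sorted[8] = jljjl$jjljkkjjj
  sorted[9] = jljkkjjjjljjl$j
  sorted[10] = kjjjjljjl$jjljk
  sorted[11] = kkjjjjljjl$jjlj
  sorted[12] = l$jjljkkjjjjljj
  sorted[13] = ljjl$jjljkkjjjj
  sorted[14] = ljkkjjjjljjl$jj
sorted[11] = kkjjjjljjl$jjlj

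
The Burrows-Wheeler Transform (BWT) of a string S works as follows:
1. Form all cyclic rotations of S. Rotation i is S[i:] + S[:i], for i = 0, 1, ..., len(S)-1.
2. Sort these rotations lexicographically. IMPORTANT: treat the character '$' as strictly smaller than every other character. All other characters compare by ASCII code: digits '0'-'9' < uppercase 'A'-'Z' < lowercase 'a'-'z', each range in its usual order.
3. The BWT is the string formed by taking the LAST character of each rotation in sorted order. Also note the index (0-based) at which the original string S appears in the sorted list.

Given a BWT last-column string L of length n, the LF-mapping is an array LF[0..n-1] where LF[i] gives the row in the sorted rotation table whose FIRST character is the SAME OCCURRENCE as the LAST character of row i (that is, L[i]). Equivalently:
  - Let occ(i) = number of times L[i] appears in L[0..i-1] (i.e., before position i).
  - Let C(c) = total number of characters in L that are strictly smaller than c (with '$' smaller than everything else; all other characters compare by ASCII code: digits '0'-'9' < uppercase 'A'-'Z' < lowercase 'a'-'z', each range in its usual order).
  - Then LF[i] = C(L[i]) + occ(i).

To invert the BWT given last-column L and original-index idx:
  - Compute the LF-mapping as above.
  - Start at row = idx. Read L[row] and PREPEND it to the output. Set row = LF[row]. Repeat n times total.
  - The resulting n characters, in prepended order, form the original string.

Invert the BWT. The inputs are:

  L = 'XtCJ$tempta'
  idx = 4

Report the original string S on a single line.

Answer: attemptCJX$

Derivation:
LF mapping: 3 8 1 2 0 9 5 6 7 10 4
Walk LF starting at row 4, prepending L[row]:
  step 1: row=4, L[4]='$', prepend. Next row=LF[4]=0
  step 2: row=0, L[0]='X', prepend. Next row=LF[0]=3
  step 3: row=3, L[3]='J', prepend. Next row=LF[3]=2
  step 4: row=2, L[2]='C', prepend. Next row=LF[2]=1
  step 5: row=1, L[1]='t', prepend. Next row=LF[1]=8
  step 6: row=8, L[8]='p', prepend. Next row=LF[8]=7
  step 7: row=7, L[7]='m', prepend. Next row=LF[7]=6
  step 8: row=6, L[6]='e', prepend. Next row=LF[6]=5
  step 9: row=5, L[5]='t', prepend. Next row=LF[5]=9
  step 10: row=9, L[9]='t', prepend. Next row=LF[9]=10
  step 11: row=10, L[10]='a', prepend. Next row=LF[10]=4
Reversed output: attemptCJX$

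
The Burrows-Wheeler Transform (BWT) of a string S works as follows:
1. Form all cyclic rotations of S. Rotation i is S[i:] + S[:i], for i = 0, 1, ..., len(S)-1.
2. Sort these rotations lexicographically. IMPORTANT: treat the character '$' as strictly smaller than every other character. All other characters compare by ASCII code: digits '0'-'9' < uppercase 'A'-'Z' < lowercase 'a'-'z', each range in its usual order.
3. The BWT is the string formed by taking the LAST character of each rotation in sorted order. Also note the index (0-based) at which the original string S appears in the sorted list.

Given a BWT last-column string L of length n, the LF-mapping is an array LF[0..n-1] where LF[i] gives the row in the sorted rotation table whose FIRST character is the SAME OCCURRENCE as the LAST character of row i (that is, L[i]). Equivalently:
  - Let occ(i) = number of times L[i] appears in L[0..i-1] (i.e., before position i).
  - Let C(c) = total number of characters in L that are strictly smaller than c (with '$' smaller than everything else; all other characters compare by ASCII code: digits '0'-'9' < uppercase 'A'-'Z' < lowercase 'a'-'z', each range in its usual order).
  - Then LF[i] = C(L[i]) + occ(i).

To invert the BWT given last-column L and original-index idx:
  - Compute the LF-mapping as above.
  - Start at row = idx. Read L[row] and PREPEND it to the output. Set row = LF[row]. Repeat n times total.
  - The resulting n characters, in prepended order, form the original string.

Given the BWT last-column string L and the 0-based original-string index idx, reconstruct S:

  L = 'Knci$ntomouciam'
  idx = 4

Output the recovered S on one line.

Answer: communicationK$

Derivation:
LF mapping: 1 9 3 5 0 10 13 11 7 12 14 4 6 2 8
Walk LF starting at row 4, prepending L[row]:
  step 1: row=4, L[4]='$', prepend. Next row=LF[4]=0
  step 2: row=0, L[0]='K', prepend. Next row=LF[0]=1
  step 3: row=1, L[1]='n', prepend. Next row=LF[1]=9
  step 4: row=9, L[9]='o', prepend. Next row=LF[9]=12
  step 5: row=12, L[12]='i', prepend. Next row=LF[12]=6
  step 6: row=6, L[6]='t', prepend. Next row=LF[6]=13
  step 7: row=13, L[13]='a', prepend. Next row=LF[13]=2
  step 8: row=2, L[2]='c', prepend. Next row=LF[2]=3
  step 9: row=3, L[3]='i', prepend. Next row=LF[3]=5
  step 10: row=5, L[5]='n', prepend. Next row=LF[5]=10
  step 11: row=10, L[10]='u', prepend. Next row=LF[10]=14
  step 12: row=14, L[14]='m', prepend. Next row=LF[14]=8
  step 13: row=8, L[8]='m', prepend. Next row=LF[8]=7
  step 14: row=7, L[7]='o', prepend. Next row=LF[7]=11
  step 15: row=11, L[11]='c', prepend. Next row=LF[11]=4
Reversed output: communicationK$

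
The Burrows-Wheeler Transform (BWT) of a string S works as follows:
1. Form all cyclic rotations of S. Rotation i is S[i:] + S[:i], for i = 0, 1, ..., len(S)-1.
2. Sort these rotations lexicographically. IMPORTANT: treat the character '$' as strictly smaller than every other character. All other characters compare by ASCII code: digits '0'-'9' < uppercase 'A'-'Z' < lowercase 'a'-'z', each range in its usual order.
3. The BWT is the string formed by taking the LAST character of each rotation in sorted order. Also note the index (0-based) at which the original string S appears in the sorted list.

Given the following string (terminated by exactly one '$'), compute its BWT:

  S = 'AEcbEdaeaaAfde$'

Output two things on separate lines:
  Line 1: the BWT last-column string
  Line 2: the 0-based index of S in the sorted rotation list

All 15 rotations (rotation i = S[i:]+S[:i]):
  rot[0] = AEcbEdaeaaAfde$
  rot[1] = EcbEdaeaaAfde$A
  rot[2] = cbEdaeaaAfde$AE
  rot[3] = bEdaeaaAfde$AEc
  rot[4] = EdaeaaAfde$AEcb
  rot[5] = daeaaAfde$AEcbE
  rot[6] = aeaaAfde$AEcbEd
  rot[7] = eaaAfde$AEcbEda
  rot[8] = aaAfde$AEcbEdae
  rot[9] = aAfde$AEcbEdaea
  rot[10] = Afde$AEcbEdaeaa
  rot[11] = fde$AEcbEdaeaaA
  rot[12] = de$AEcbEdaeaaAf
  rot[13] = e$AEcbEdaeaaAfd
  rot[14] = $AEcbEdaeaaAfde
Sorted (with $ < everything):
  sorted[0] = $AEcbEdaeaaAfde  (last char: 'e')
  sorted[1] = AEcbEdaeaaAfde$  (last char: '$')
  sorted[2] = Afde$AEcbEdaeaa  (last char: 'a')
  sorted[3] = EcbEdaeaaAfde$A  (last char: 'A')
  sorted[4] = EdaeaaAfde$AEcb  (last char: 'b')
  sorted[5] = aAfde$AEcbEdaea  (last char: 'a')
  sorted[6] = aaAfde$AEcbEdae  (last char: 'e')
  sorted[7] = aeaaAfde$AEcbEd  (last char: 'd')
  sorted[8] = bEdaeaaAfde$AEc  (last char: 'c')
  sorted[9] = cbEdaeaaAfde$AE  (last char: 'E')
  sorted[10] = daeaaAfde$AEcbE  (last char: 'E')
  sorted[11] = de$AEcbEdaeaaAf  (last char: 'f')
  sorted[12] = e$AEcbEdaeaaAfd  (last char: 'd')
  sorted[13] = eaaAfde$AEcbEda  (last char: 'a')
  sorted[14] = fde$AEcbEdaeaaA  (last char: 'A')
Last column: e$aAbaedcEEfdaA
Original string S is at sorted index 1

Answer: e$aAbaedcEEfdaA
1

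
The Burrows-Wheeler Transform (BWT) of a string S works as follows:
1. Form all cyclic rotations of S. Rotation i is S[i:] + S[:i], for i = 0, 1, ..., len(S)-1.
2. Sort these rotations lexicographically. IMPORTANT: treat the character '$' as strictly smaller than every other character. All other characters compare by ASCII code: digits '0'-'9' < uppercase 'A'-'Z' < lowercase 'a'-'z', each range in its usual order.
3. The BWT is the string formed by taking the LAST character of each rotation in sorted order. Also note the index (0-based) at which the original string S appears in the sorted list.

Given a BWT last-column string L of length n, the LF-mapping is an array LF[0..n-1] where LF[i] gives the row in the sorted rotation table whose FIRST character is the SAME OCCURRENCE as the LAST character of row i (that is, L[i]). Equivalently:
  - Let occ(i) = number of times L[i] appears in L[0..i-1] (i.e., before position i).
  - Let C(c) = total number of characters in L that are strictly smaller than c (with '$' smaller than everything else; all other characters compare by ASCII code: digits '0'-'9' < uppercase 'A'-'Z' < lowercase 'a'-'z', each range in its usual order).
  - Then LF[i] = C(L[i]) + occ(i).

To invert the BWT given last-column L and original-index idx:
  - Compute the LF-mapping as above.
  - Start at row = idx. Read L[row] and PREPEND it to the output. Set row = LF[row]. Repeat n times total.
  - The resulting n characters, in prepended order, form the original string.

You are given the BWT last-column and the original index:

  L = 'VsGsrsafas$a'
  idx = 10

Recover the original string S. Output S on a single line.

LF mapping: 2 8 1 9 7 10 3 6 4 11 0 5
Walk LF starting at row 10, prepending L[row]:
  step 1: row=10, L[10]='$', prepend. Next row=LF[10]=0
  step 2: row=0, L[0]='V', prepend. Next row=LF[0]=2
  step 3: row=2, L[2]='G', prepend. Next row=LF[2]=1
  step 4: row=1, L[1]='s', prepend. Next row=LF[1]=8
  step 5: row=8, L[8]='a', prepend. Next row=LF[8]=4
  step 6: row=4, L[4]='r', prepend. Next row=LF[4]=7
  step 7: row=7, L[7]='f', prepend. Next row=LF[7]=6
  step 8: row=6, L[6]='a', prepend. Next row=LF[6]=3
  step 9: row=3, L[3]='s', prepend. Next row=LF[3]=9
  step 10: row=9, L[9]='s', prepend. Next row=LF[9]=11
  step 11: row=11, L[11]='a', prepend. Next row=LF[11]=5
  step 12: row=5, L[5]='s', prepend. Next row=LF[5]=10
Reversed output: sassafrasGV$

Answer: sassafrasGV$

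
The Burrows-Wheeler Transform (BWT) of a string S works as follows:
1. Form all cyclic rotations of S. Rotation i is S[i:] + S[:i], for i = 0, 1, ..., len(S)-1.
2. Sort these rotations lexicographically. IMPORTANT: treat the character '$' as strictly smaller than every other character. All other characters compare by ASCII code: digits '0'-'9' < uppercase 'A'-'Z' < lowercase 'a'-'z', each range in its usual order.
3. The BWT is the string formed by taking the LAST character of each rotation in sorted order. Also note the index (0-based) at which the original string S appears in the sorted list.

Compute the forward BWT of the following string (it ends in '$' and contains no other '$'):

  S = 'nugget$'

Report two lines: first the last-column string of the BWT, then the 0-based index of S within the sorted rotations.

All 7 rotations (rotation i = S[i:]+S[:i]):
  rot[0] = nugget$
  rot[1] = ugget$n
  rot[2] = gget$nu
  rot[3] = get$nug
  rot[4] = et$nugg
  rot[5] = t$nugge
  rot[6] = $nugget
Sorted (with $ < everything):
  sorted[0] = $nugget  (last char: 't')
  sorted[1] = et$nugg  (last char: 'g')
  sorted[2] = get$nug  (last char: 'g')
  sorted[3] = gget$nu  (last char: 'u')
  sorted[4] = nugget$  (last char: '$')
  sorted[5] = t$nugge  (last char: 'e')
  sorted[6] = ugget$n  (last char: 'n')
Last column: tggu$en
Original string S is at sorted index 4

Answer: tggu$en
4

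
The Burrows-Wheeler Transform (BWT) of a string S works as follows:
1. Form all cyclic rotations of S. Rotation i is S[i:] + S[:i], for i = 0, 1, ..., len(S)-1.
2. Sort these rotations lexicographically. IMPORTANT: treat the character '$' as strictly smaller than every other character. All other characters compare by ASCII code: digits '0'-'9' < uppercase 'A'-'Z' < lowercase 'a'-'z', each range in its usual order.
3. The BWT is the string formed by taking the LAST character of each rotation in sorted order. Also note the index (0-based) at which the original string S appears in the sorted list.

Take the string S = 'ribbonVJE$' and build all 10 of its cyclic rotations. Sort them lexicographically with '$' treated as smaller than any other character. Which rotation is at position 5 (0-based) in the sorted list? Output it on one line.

Answer: bonVJE$rib

Derivation:
All 10 rotations (rotation i = S[i:]+S[:i]):
  rot[0] = ribbonVJE$
  rot[1] = ibbonVJE$r
  rot[2] = bbonVJE$ri
  rot[3] = bonVJE$rib
  rot[4] = onVJE$ribb
  rot[5] = nVJE$ribbo
  rot[6] = VJE$ribbon
  rot[7] = JE$ribbonV
  rot[8] = E$ribbonVJ
  rot[9] = $ribbonVJE
Sorted (with $ < everything):
  sorted[0] = $ribbonVJE
  sorted[1] = E$ribbonVJ
  sorted[2] = JE$ribbonV
  sorted[3] = VJE$ribbon
  sorted[4] = bbonVJE$ri
  sorted[5] = bonVJE$rib
  sorted[6] = ibbonVJE$r
  sorted[7] = nVJE$ribbo
  sorted[8] = onVJE$ribb
  sorted[9] = ribbonVJE$
sorted[5] = bonVJE$rib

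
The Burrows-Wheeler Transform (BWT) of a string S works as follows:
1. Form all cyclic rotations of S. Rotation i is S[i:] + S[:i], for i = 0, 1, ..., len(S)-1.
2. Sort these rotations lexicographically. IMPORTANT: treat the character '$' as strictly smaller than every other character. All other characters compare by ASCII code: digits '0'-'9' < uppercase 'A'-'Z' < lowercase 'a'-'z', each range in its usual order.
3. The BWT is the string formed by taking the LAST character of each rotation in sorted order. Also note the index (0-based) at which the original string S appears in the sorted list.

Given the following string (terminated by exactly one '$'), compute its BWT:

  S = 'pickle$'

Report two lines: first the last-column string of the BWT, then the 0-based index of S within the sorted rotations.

All 7 rotations (rotation i = S[i:]+S[:i]):
  rot[0] = pickle$
  rot[1] = ickle$p
  rot[2] = ckle$pi
  rot[3] = kle$pic
  rot[4] = le$pick
  rot[5] = e$pickl
  rot[6] = $pickle
Sorted (with $ < everything):
  sorted[0] = $pickle  (last char: 'e')
  sorted[1] = ckle$pi  (last char: 'i')
  sorted[2] = e$pickl  (last char: 'l')
  sorted[3] = ickle$p  (last char: 'p')
  sorted[4] = kle$pic  (last char: 'c')
  sorted[5] = le$pick  (last char: 'k')
  sorted[6] = pickle$  (last char: '$')
Last column: eilpck$
Original string S is at sorted index 6

Answer: eilpck$
6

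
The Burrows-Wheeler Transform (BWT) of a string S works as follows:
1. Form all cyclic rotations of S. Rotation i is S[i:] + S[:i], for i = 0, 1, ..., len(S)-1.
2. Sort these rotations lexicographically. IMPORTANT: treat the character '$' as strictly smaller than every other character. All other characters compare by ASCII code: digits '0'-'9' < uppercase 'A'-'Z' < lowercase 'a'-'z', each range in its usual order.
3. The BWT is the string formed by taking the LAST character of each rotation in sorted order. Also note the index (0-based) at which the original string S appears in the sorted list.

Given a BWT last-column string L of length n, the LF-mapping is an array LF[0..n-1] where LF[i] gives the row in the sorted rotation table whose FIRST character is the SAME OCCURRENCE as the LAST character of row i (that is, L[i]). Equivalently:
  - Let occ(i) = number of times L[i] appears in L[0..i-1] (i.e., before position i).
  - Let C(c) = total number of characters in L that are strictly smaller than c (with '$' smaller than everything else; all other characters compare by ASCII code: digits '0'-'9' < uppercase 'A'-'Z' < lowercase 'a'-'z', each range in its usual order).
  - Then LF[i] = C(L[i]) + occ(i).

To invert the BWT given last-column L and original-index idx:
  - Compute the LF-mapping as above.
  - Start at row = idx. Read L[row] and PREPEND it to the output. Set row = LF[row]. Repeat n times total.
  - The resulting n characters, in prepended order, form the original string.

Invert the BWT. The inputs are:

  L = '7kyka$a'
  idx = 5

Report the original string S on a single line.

LF mapping: 1 4 6 5 2 0 3
Walk LF starting at row 5, prepending L[row]:
  step 1: row=5, L[5]='$', prepend. Next row=LF[5]=0
  step 2: row=0, L[0]='7', prepend. Next row=LF[0]=1
  step 3: row=1, L[1]='k', prepend. Next row=LF[1]=4
  step 4: row=4, L[4]='a', prepend. Next row=LF[4]=2
  step 5: row=2, L[2]='y', prepend. Next row=LF[2]=6
  step 6: row=6, L[6]='a', prepend. Next row=LF[6]=3
  step 7: row=3, L[3]='k', prepend. Next row=LF[3]=5
Reversed output: kayak7$

Answer: kayak7$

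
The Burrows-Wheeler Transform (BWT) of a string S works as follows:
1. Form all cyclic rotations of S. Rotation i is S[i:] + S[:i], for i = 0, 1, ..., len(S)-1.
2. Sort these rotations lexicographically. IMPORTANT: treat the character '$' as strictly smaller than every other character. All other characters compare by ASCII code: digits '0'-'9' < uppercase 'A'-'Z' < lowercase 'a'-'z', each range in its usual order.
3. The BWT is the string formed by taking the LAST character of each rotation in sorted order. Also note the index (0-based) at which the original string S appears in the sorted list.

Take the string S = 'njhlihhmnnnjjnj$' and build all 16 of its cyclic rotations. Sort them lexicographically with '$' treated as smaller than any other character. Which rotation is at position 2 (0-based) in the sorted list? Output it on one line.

Answer: hlihhmnnnjjnj$nj

Derivation:
All 16 rotations (rotation i = S[i:]+S[:i]):
  rot[0] = njhlihhmnnnjjnj$
  rot[1] = jhlihhmnnnjjnj$n
  rot[2] = hlihhmnnnjjnj$nj
  rot[3] = lihhmnnnjjnj$njh
  rot[4] = ihhmnnnjjnj$njhl
  rot[5] = hhmnnnjjnj$njhli
  rot[6] = hmnnnjjnj$njhlih
  rot[7] = mnnnjjnj$njhlihh
  rot[8] = nnnjjnj$njhlihhm
  rot[9] = nnjjnj$njhlihhmn
  rot[10] = njjnj$njhlihhmnn
  rot[11] = jjnj$njhlihhmnnn
  rot[12] = jnj$njhlihhmnnnj
  rot[13] = nj$njhlihhmnnnjj
  rot[14] = j$njhlihhmnnnjjn
  rot[15] = $njhlihhmnnnjjnj
Sorted (with $ < everything):
  sorted[0] = $njhlihhmnnnjjnj
  sorted[1] = hhmnnnjjnj$njhli
  sorted[2] = hlihhmnnnjjnj$nj
  sorted[3] = hmnnnjjnj$njhlih
  sorted[4] = ihhmnnnjjnj$njhl
  sorted[5] = j$njhlihhmnnnjjn
  sorted[6] = jhlihhmnnnjjnj$n
  sorted[7] = jjnj$njhlihhmnnn
  sorted[8] = jnj$njhlihhmnnnj
  sorted[9] = lihhmnnnjjnj$njh
  sorted[10] = mnnnjjnj$njhlihh
  sorted[11] = nj$njhlihhmnnnjj
  sorted[12] = njhlihhmnnnjjnj$
  sorted[13] = njjnj$njhlihhmnn
  sorted[14] = nnjjnj$njhlihhmn
  sorted[15] = nnnjjnj$njhlihhm
sorted[2] = hlihhmnnnjjnj$nj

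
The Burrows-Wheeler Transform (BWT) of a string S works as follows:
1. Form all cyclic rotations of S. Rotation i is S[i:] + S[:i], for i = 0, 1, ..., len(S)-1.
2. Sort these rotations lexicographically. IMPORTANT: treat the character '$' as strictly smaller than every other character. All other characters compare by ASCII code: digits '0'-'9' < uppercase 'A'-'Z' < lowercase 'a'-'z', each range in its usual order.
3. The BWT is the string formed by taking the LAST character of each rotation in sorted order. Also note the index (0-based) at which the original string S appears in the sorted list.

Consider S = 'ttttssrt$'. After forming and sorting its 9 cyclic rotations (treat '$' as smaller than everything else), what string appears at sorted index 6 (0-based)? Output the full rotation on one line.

All 9 rotations (rotation i = S[i:]+S[:i]):
  rot[0] = ttttssrt$
  rot[1] = tttssrt$t
  rot[2] = ttssrt$tt
  rot[3] = tssrt$ttt
  rot[4] = ssrt$tttt
  rot[5] = srt$tttts
  rot[6] = rt$ttttss
  rot[7] = t$ttttssr
  rot[8] = $ttttssrt
Sorted (with $ < everything):
  sorted[0] = $ttttssrt
  sorted[1] = rt$ttttss
  sorted[2] = srt$tttts
  sorted[3] = ssrt$tttt
  sorted[4] = t$ttttssr
  sorted[5] = tssrt$ttt
  sorted[6] = ttssrt$tt
  sorted[7] = tttssrt$t
  sorted[8] = ttttssrt$
sorted[6] = ttssrt$tt

Answer: ttssrt$tt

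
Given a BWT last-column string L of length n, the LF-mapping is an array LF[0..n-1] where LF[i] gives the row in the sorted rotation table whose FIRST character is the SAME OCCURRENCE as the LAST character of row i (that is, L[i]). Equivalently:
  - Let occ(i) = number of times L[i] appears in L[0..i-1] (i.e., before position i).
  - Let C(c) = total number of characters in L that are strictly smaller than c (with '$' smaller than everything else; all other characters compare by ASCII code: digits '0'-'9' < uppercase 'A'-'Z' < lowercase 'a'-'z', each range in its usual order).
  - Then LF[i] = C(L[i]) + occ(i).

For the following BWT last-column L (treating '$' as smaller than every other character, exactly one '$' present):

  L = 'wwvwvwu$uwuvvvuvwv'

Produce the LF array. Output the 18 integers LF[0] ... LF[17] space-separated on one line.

Char counts: '$':1, 'u':4, 'v':7, 'w':6
C (first-col start): C('$')=0, C('u')=1, C('v')=5, C('w')=12
L[0]='w': occ=0, LF[0]=C('w')+0=12+0=12
L[1]='w': occ=1, LF[1]=C('w')+1=12+1=13
L[2]='v': occ=0, LF[2]=C('v')+0=5+0=5
L[3]='w': occ=2, LF[3]=C('w')+2=12+2=14
L[4]='v': occ=1, LF[4]=C('v')+1=5+1=6
L[5]='w': occ=3, LF[5]=C('w')+3=12+3=15
L[6]='u': occ=0, LF[6]=C('u')+0=1+0=1
L[7]='$': occ=0, LF[7]=C('$')+0=0+0=0
L[8]='u': occ=1, LF[8]=C('u')+1=1+1=2
L[9]='w': occ=4, LF[9]=C('w')+4=12+4=16
L[10]='u': occ=2, LF[10]=C('u')+2=1+2=3
L[11]='v': occ=2, LF[11]=C('v')+2=5+2=7
L[12]='v': occ=3, LF[12]=C('v')+3=5+3=8
L[13]='v': occ=4, LF[13]=C('v')+4=5+4=9
L[14]='u': occ=3, LF[14]=C('u')+3=1+3=4
L[15]='v': occ=5, LF[15]=C('v')+5=5+5=10
L[16]='w': occ=5, LF[16]=C('w')+5=12+5=17
L[17]='v': occ=6, LF[17]=C('v')+6=5+6=11

Answer: 12 13 5 14 6 15 1 0 2 16 3 7 8 9 4 10 17 11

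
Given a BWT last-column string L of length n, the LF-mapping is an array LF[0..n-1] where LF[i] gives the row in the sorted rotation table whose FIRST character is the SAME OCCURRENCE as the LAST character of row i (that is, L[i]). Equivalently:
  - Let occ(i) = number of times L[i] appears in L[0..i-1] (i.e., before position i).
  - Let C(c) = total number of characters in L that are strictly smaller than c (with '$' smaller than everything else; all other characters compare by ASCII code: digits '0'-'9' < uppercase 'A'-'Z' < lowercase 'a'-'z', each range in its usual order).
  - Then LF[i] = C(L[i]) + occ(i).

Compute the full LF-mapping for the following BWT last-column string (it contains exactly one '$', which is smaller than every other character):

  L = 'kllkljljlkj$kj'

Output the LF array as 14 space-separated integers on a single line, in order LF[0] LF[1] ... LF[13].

Answer: 5 9 10 6 11 1 12 2 13 7 3 0 8 4

Derivation:
Char counts: '$':1, 'j':4, 'k':4, 'l':5
C (first-col start): C('$')=0, C('j')=1, C('k')=5, C('l')=9
L[0]='k': occ=0, LF[0]=C('k')+0=5+0=5
L[1]='l': occ=0, LF[1]=C('l')+0=9+0=9
L[2]='l': occ=1, LF[2]=C('l')+1=9+1=10
L[3]='k': occ=1, LF[3]=C('k')+1=5+1=6
L[4]='l': occ=2, LF[4]=C('l')+2=9+2=11
L[5]='j': occ=0, LF[5]=C('j')+0=1+0=1
L[6]='l': occ=3, LF[6]=C('l')+3=9+3=12
L[7]='j': occ=1, LF[7]=C('j')+1=1+1=2
L[8]='l': occ=4, LF[8]=C('l')+4=9+4=13
L[9]='k': occ=2, LF[9]=C('k')+2=5+2=7
L[10]='j': occ=2, LF[10]=C('j')+2=1+2=3
L[11]='$': occ=0, LF[11]=C('$')+0=0+0=0
L[12]='k': occ=3, LF[12]=C('k')+3=5+3=8
L[13]='j': occ=3, LF[13]=C('j')+3=1+3=4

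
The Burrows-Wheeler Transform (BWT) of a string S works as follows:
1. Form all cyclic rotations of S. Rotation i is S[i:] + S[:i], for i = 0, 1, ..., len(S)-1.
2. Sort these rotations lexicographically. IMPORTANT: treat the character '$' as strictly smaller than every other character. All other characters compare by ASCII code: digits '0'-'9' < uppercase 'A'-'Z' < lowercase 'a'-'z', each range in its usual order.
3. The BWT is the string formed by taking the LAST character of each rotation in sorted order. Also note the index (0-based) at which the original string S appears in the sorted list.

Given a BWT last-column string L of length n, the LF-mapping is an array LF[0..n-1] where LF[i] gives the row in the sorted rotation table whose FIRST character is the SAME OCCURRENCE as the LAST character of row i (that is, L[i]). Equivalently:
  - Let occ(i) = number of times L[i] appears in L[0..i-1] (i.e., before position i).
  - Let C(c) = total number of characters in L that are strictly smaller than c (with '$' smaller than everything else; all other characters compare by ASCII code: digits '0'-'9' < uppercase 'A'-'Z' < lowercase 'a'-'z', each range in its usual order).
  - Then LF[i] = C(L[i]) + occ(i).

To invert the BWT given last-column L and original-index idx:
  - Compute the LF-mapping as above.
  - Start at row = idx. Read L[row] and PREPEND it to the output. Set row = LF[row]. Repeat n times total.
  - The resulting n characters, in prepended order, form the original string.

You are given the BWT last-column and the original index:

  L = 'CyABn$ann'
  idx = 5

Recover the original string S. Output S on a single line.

Answer: nannyABC$

Derivation:
LF mapping: 3 8 1 2 5 0 4 6 7
Walk LF starting at row 5, prepending L[row]:
  step 1: row=5, L[5]='$', prepend. Next row=LF[5]=0
  step 2: row=0, L[0]='C', prepend. Next row=LF[0]=3
  step 3: row=3, L[3]='B', prepend. Next row=LF[3]=2
  step 4: row=2, L[2]='A', prepend. Next row=LF[2]=1
  step 5: row=1, L[1]='y', prepend. Next row=LF[1]=8
  step 6: row=8, L[8]='n', prepend. Next row=LF[8]=7
  step 7: row=7, L[7]='n', prepend. Next row=LF[7]=6
  step 8: row=6, L[6]='a', prepend. Next row=LF[6]=4
  step 9: row=4, L[4]='n', prepend. Next row=LF[4]=5
Reversed output: nannyABC$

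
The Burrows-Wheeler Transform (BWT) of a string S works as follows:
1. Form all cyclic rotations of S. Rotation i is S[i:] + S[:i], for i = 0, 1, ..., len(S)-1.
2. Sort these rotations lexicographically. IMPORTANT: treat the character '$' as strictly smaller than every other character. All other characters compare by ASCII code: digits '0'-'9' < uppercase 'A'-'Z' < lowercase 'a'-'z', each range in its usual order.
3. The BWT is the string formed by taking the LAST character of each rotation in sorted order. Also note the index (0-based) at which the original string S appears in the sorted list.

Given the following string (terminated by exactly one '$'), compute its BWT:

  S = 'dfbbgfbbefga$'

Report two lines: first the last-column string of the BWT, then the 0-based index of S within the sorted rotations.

All 13 rotations (rotation i = S[i:]+S[:i]):
  rot[0] = dfbbgfbbefga$
  rot[1] = fbbgfbbefga$d
  rot[2] = bbgfbbefga$df
  rot[3] = bgfbbefga$dfb
  rot[4] = gfbbefga$dfbb
  rot[5] = fbbefga$dfbbg
  rot[6] = bbefga$dfbbgf
  rot[7] = befga$dfbbgfb
  rot[8] = efga$dfbbgfbb
  rot[9] = fga$dfbbgfbbe
  rot[10] = ga$dfbbgfbbef
  rot[11] = a$dfbbgfbbefg
  rot[12] = $dfbbgfbbefga
Sorted (with $ < everything):
  sorted[0] = $dfbbgfbbefga  (last char: 'a')
  sorted[1] = a$dfbbgfbbefg  (last char: 'g')
  sorted[2] = bbefga$dfbbgf  (last char: 'f')
  sorted[3] = bbgfbbefga$df  (last char: 'f')
  sorted[4] = befga$dfbbgfb  (last char: 'b')
  sorted[5] = bgfbbefga$dfb  (last char: 'b')
  sorted[6] = dfbbgfbbefga$  (last char: '$')
  sorted[7] = efga$dfbbgfbb  (last char: 'b')
  sorted[8] = fbbefga$dfbbg  (last char: 'g')
  sorted[9] = fbbgfbbefga$d  (last char: 'd')
  sorted[10] = fga$dfbbgfbbe  (last char: 'e')
  sorted[11] = ga$dfbbgfbbef  (last char: 'f')
  sorted[12] = gfbbefga$dfbb  (last char: 'b')
Last column: agffbb$bgdefb
Original string S is at sorted index 6

Answer: agffbb$bgdefb
6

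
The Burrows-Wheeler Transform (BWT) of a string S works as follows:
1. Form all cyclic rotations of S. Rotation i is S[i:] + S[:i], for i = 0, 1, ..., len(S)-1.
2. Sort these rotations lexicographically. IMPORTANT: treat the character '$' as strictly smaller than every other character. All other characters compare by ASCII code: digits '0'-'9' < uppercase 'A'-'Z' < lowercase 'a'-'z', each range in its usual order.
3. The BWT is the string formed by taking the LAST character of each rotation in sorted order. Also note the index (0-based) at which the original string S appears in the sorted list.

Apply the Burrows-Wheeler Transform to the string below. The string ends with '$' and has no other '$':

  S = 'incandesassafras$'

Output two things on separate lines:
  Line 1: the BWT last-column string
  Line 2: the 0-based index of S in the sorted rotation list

Answer: sscrsnnda$iafasea
9

Derivation:
All 17 rotations (rotation i = S[i:]+S[:i]):
  rot[0] = incandesassafras$
  rot[1] = ncandesassafras$i
  rot[2] = candesassafras$in
  rot[3] = andesassafras$inc
  rot[4] = ndesassafras$inca
  rot[5] = desassafras$incan
  rot[6] = esassafras$incand
  rot[7] = sassafras$incande
  rot[8] = assafras$incandes
  rot[9] = ssafras$incandesa
  rot[10] = safras$incandesas
  rot[11] = afras$incandesass
  rot[12] = fras$incandesassa
  rot[13] = ras$incandesassaf
  rot[14] = as$incandesassafr
  rot[15] = s$incandesassafra
  rot[16] = $incandesassafras
Sorted (with $ < everything):
  sorted[0] = $incandesassafras  (last char: 's')
  sorted[1] = afras$incandesass  (last char: 's')
  sorted[2] = andesassafras$inc  (last char: 'c')
  sorted[3] = as$incandesassafr  (last char: 'r')
  sorted[4] = assafras$incandes  (last char: 's')
  sorted[5] = candesassafras$in  (last char: 'n')
  sorted[6] = desassafras$incan  (last char: 'n')
  sorted[7] = esassafras$incand  (last char: 'd')
  sorted[8] = fras$incandesassa  (last char: 'a')
  sorted[9] = incandesassafras$  (last char: '$')
  sorted[10] = ncandesassafras$i  (last char: 'i')
  sorted[11] = ndesassafras$inca  (last char: 'a')
  sorted[12] = ras$incandesassaf  (last char: 'f')
  sorted[13] = s$incandesassafra  (last char: 'a')
  sorted[14] = safras$incandesas  (last char: 's')
  sorted[15] = sassafras$incande  (last char: 'e')
  sorted[16] = ssafras$incandesa  (last char: 'a')
Last column: sscrsnnda$iafasea
Original string S is at sorted index 9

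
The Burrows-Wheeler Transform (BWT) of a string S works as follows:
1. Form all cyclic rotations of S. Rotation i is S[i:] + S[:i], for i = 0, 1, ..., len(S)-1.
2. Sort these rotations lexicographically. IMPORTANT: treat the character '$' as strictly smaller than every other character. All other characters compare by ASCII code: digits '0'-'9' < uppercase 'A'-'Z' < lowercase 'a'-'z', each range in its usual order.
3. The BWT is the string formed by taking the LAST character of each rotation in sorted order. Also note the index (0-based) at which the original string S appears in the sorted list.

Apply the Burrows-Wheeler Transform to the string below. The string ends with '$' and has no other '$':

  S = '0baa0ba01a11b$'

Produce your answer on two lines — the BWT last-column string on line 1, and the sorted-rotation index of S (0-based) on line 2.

All 14 rotations (rotation i = S[i:]+S[:i]):
  rot[0] = 0baa0ba01a11b$
  rot[1] = baa0ba01a11b$0
  rot[2] = aa0ba01a11b$0b
  rot[3] = a0ba01a11b$0ba
  rot[4] = 0ba01a11b$0baa
  rot[5] = ba01a11b$0baa0
  rot[6] = a01a11b$0baa0b
  rot[7] = 01a11b$0baa0ba
  rot[8] = 1a11b$0baa0ba0
  rot[9] = a11b$0baa0ba01
  rot[10] = 11b$0baa0ba01a
  rot[11] = 1b$0baa0ba01a1
  rot[12] = b$0baa0ba01a11
  rot[13] = $0baa0ba01a11b
Sorted (with $ < everything):
  sorted[0] = $0baa0ba01a11b  (last char: 'b')
  sorted[1] = 01a11b$0baa0ba  (last char: 'a')
  sorted[2] = 0ba01a11b$0baa  (last char: 'a')
  sorted[3] = 0baa0ba01a11b$  (last char: '$')
  sorted[4] = 11b$0baa0ba01a  (last char: 'a')
  sorted[5] = 1a11b$0baa0ba0  (last char: '0')
  sorted[6] = 1b$0baa0ba01a1  (last char: '1')
  sorted[7] = a01a11b$0baa0b  (last char: 'b')
  sorted[8] = a0ba01a11b$0ba  (last char: 'a')
  sorted[9] = a11b$0baa0ba01  (last char: '1')
  sorted[10] = aa0ba01a11b$0b  (last char: 'b')
  sorted[11] = b$0baa0ba01a11  (last char: '1')
  sorted[12] = ba01a11b$0baa0  (last char: '0')
  sorted[13] = baa0ba01a11b$0  (last char: '0')
Last column: baa$a01ba1b100
Original string S is at sorted index 3

Answer: baa$a01ba1b100
3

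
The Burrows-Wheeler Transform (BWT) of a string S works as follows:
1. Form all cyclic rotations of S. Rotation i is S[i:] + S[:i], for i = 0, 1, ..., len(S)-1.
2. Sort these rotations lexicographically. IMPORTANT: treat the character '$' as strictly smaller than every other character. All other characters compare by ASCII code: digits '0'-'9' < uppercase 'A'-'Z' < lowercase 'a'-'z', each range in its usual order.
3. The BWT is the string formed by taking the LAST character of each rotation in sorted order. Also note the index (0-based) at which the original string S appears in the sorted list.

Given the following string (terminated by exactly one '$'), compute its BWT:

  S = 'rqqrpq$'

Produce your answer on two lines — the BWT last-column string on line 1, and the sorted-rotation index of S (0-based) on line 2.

Answer: qrprqq$
6

Derivation:
All 7 rotations (rotation i = S[i:]+S[:i]):
  rot[0] = rqqrpq$
  rot[1] = qqrpq$r
  rot[2] = qrpq$rq
  rot[3] = rpq$rqq
  rot[4] = pq$rqqr
  rot[5] = q$rqqrp
  rot[6] = $rqqrpq
Sorted (with $ < everything):
  sorted[0] = $rqqrpq  (last char: 'q')
  sorted[1] = pq$rqqr  (last char: 'r')
  sorted[2] = q$rqqrp  (last char: 'p')
  sorted[3] = qqrpq$r  (last char: 'r')
  sorted[4] = qrpq$rq  (last char: 'q')
  sorted[5] = rpq$rqq  (last char: 'q')
  sorted[6] = rqqrpq$  (last char: '$')
Last column: qrprqq$
Original string S is at sorted index 6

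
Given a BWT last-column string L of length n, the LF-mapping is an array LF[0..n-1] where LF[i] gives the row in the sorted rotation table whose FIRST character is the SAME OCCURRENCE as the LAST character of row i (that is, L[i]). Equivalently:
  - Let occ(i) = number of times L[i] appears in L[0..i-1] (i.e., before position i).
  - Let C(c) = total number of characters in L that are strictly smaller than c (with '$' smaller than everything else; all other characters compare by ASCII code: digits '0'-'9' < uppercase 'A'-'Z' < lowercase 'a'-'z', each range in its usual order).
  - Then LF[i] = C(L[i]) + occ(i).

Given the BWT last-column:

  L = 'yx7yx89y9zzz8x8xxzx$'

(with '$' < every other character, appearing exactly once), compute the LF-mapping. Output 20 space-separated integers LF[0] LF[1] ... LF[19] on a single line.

Answer: 13 7 1 14 8 2 5 15 6 16 17 18 3 9 4 10 11 19 12 0

Derivation:
Char counts: '$':1, '7':1, '8':3, '9':2, 'x':6, 'y':3, 'z':4
C (first-col start): C('$')=0, C('7')=1, C('8')=2, C('9')=5, C('x')=7, C('y')=13, C('z')=16
L[0]='y': occ=0, LF[0]=C('y')+0=13+0=13
L[1]='x': occ=0, LF[1]=C('x')+0=7+0=7
L[2]='7': occ=0, LF[2]=C('7')+0=1+0=1
L[3]='y': occ=1, LF[3]=C('y')+1=13+1=14
L[4]='x': occ=1, LF[4]=C('x')+1=7+1=8
L[5]='8': occ=0, LF[5]=C('8')+0=2+0=2
L[6]='9': occ=0, LF[6]=C('9')+0=5+0=5
L[7]='y': occ=2, LF[7]=C('y')+2=13+2=15
L[8]='9': occ=1, LF[8]=C('9')+1=5+1=6
L[9]='z': occ=0, LF[9]=C('z')+0=16+0=16
L[10]='z': occ=1, LF[10]=C('z')+1=16+1=17
L[11]='z': occ=2, LF[11]=C('z')+2=16+2=18
L[12]='8': occ=1, LF[12]=C('8')+1=2+1=3
L[13]='x': occ=2, LF[13]=C('x')+2=7+2=9
L[14]='8': occ=2, LF[14]=C('8')+2=2+2=4
L[15]='x': occ=3, LF[15]=C('x')+3=7+3=10
L[16]='x': occ=4, LF[16]=C('x')+4=7+4=11
L[17]='z': occ=3, LF[17]=C('z')+3=16+3=19
L[18]='x': occ=5, LF[18]=C('x')+5=7+5=12
L[19]='$': occ=0, LF[19]=C('$')+0=0+0=0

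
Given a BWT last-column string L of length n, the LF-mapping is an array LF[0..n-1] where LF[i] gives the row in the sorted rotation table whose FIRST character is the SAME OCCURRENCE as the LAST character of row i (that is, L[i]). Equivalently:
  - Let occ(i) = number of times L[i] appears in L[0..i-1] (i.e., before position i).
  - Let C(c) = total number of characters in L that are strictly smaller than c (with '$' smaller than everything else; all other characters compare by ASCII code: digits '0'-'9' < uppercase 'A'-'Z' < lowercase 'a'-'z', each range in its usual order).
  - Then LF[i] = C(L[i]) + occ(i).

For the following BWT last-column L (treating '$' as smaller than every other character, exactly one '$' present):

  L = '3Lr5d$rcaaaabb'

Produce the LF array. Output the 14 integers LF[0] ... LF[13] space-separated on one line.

Answer: 1 3 12 2 11 0 13 10 4 5 6 7 8 9

Derivation:
Char counts: '$':1, '3':1, '5':1, 'L':1, 'a':4, 'b':2, 'c':1, 'd':1, 'r':2
C (first-col start): C('$')=0, C('3')=1, C('5')=2, C('L')=3, C('a')=4, C('b')=8, C('c')=10, C('d')=11, C('r')=12
L[0]='3': occ=0, LF[0]=C('3')+0=1+0=1
L[1]='L': occ=0, LF[1]=C('L')+0=3+0=3
L[2]='r': occ=0, LF[2]=C('r')+0=12+0=12
L[3]='5': occ=0, LF[3]=C('5')+0=2+0=2
L[4]='d': occ=0, LF[4]=C('d')+0=11+0=11
L[5]='$': occ=0, LF[5]=C('$')+0=0+0=0
L[6]='r': occ=1, LF[6]=C('r')+1=12+1=13
L[7]='c': occ=0, LF[7]=C('c')+0=10+0=10
L[8]='a': occ=0, LF[8]=C('a')+0=4+0=4
L[9]='a': occ=1, LF[9]=C('a')+1=4+1=5
L[10]='a': occ=2, LF[10]=C('a')+2=4+2=6
L[11]='a': occ=3, LF[11]=C('a')+3=4+3=7
L[12]='b': occ=0, LF[12]=C('b')+0=8+0=8
L[13]='b': occ=1, LF[13]=C('b')+1=8+1=9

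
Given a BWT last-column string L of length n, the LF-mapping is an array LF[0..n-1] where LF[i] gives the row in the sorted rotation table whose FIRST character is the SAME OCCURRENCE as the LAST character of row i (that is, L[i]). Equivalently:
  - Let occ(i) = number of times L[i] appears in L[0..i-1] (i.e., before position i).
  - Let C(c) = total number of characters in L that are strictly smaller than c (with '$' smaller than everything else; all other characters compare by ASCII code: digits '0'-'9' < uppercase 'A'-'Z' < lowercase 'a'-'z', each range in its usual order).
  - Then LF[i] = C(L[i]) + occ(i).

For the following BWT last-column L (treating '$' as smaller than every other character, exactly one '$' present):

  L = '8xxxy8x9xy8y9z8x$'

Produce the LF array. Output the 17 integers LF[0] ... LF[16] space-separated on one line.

Char counts: '$':1, '8':4, '9':2, 'x':6, 'y':3, 'z':1
C (first-col start): C('$')=0, C('8')=1, C('9')=5, C('x')=7, C('y')=13, C('z')=16
L[0]='8': occ=0, LF[0]=C('8')+0=1+0=1
L[1]='x': occ=0, LF[1]=C('x')+0=7+0=7
L[2]='x': occ=1, LF[2]=C('x')+1=7+1=8
L[3]='x': occ=2, LF[3]=C('x')+2=7+2=9
L[4]='y': occ=0, LF[4]=C('y')+0=13+0=13
L[5]='8': occ=1, LF[5]=C('8')+1=1+1=2
L[6]='x': occ=3, LF[6]=C('x')+3=7+3=10
L[7]='9': occ=0, LF[7]=C('9')+0=5+0=5
L[8]='x': occ=4, LF[8]=C('x')+4=7+4=11
L[9]='y': occ=1, LF[9]=C('y')+1=13+1=14
L[10]='8': occ=2, LF[10]=C('8')+2=1+2=3
L[11]='y': occ=2, LF[11]=C('y')+2=13+2=15
L[12]='9': occ=1, LF[12]=C('9')+1=5+1=6
L[13]='z': occ=0, LF[13]=C('z')+0=16+0=16
L[14]='8': occ=3, LF[14]=C('8')+3=1+3=4
L[15]='x': occ=5, LF[15]=C('x')+5=7+5=12
L[16]='$': occ=0, LF[16]=C('$')+0=0+0=0

Answer: 1 7 8 9 13 2 10 5 11 14 3 15 6 16 4 12 0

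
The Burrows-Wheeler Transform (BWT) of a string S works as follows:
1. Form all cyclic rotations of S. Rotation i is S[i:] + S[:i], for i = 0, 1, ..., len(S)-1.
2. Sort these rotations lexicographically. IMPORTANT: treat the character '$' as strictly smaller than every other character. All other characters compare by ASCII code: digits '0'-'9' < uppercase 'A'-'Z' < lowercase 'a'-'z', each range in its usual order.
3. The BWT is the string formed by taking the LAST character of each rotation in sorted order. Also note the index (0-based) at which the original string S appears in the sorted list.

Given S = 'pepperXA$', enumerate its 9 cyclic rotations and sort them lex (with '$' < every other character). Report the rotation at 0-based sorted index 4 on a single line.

Answer: erXA$pepp

Derivation:
All 9 rotations (rotation i = S[i:]+S[:i]):
  rot[0] = pepperXA$
  rot[1] = epperXA$p
  rot[2] = pperXA$pe
  rot[3] = perXA$pep
  rot[4] = erXA$pepp
  rot[5] = rXA$peppe
  rot[6] = XA$pepper
  rot[7] = A$pepperX
  rot[8] = $pepperXA
Sorted (with $ < everything):
  sorted[0] = $pepperXA
  sorted[1] = A$pepperX
  sorted[2] = XA$pepper
  sorted[3] = epperXA$p
  sorted[4] = erXA$pepp
  sorted[5] = pepperXA$
  sorted[6] = perXA$pep
  sorted[7] = pperXA$pe
  sorted[8] = rXA$peppe
sorted[4] = erXA$pepp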